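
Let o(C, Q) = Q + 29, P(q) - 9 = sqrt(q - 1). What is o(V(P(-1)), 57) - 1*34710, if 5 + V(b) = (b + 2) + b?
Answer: -34624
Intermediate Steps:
P(q) = 9 + sqrt(-1 + q) (P(q) = 9 + sqrt(q - 1) = 9 + sqrt(-1 + q))
V(b) = -3 + 2*b (V(b) = -5 + ((b + 2) + b) = -5 + ((2 + b) + b) = -5 + (2 + 2*b) = -3 + 2*b)
o(C, Q) = 29 + Q
o(V(P(-1)), 57) - 1*34710 = (29 + 57) - 1*34710 = 86 - 34710 = -34624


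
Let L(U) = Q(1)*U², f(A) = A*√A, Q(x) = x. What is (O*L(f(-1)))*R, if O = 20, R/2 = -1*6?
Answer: 240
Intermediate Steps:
R = -12 (R = 2*(-1*6) = 2*(-6) = -12)
f(A) = A^(3/2)
L(U) = U² (L(U) = 1*U² = U²)
(O*L(f(-1)))*R = (20*((-1)^(3/2))²)*(-12) = (20*(-I)²)*(-12) = (20*(-1))*(-12) = -20*(-12) = 240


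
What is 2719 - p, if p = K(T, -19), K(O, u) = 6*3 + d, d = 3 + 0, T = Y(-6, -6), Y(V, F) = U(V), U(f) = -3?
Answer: 2698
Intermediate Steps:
Y(V, F) = -3
T = -3
d = 3
K(O, u) = 21 (K(O, u) = 6*3 + 3 = 18 + 3 = 21)
p = 21
2719 - p = 2719 - 1*21 = 2719 - 21 = 2698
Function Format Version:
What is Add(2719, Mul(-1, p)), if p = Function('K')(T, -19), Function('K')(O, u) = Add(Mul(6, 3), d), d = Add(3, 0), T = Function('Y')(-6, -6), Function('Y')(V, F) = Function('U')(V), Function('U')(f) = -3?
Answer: 2698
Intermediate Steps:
Function('Y')(V, F) = -3
T = -3
d = 3
Function('K')(O, u) = 21 (Function('K')(O, u) = Add(Mul(6, 3), 3) = Add(18, 3) = 21)
p = 21
Add(2719, Mul(-1, p)) = Add(2719, Mul(-1, 21)) = Add(2719, -21) = 2698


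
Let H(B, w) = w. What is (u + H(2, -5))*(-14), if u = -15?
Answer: 280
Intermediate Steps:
(u + H(2, -5))*(-14) = (-15 - 5)*(-14) = -20*(-14) = 280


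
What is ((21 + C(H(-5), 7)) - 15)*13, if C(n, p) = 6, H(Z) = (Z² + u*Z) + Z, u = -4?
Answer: 156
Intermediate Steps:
H(Z) = Z² - 3*Z (H(Z) = (Z² - 4*Z) + Z = Z² - 3*Z)
((21 + C(H(-5), 7)) - 15)*13 = ((21 + 6) - 15)*13 = (27 - 15)*13 = 12*13 = 156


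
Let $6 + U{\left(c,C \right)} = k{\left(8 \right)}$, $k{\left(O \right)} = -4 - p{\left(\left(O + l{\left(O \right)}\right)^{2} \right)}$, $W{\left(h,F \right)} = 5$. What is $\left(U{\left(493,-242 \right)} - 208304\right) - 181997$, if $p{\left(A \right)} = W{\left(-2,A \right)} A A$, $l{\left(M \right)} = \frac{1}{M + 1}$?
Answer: $- \frac{2702821676}{6561} \approx -4.1195 \cdot 10^{5}$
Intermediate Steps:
$l{\left(M \right)} = \frac{1}{1 + M}$
$p{\left(A \right)} = 5 A^{2}$ ($p{\left(A \right)} = 5 A A = 5 A^{2}$)
$k{\left(O \right)} = -4 - 5 \left(O + \frac{1}{1 + O}\right)^{4}$ ($k{\left(O \right)} = -4 - 5 \left(\left(O + \frac{1}{1 + O}\right)^{2}\right)^{2} = -4 - 5 \left(O + \frac{1}{1 + O}\right)^{4}$)
$U{\left(c,C \right)} = - \frac{142056815}{6561}$ ($U{\left(c,C \right)} = -6 - \left(4 + \frac{5 \left(1 + 8 + 8^{2}\right)^{4}}{\left(1 + 8\right)^{4}}\right) = -6 - \left(4 + \frac{5 \left(1 + 8 + 64\right)^{4}}{6561}\right) = -6 - \left(4 + \frac{5 \cdot 73^{4}}{6561}\right) = -6 - \left(4 + \frac{5}{6561} \cdot 28398241\right) = -6 - \frac{142017449}{6561} = - \frac{142056815}{6561}$)
$\left(U{\left(493,-242 \right)} - 208304\right) - 181997 = \left(- \frac{142056815}{6561} - 208304\right) - 181997 = - \frac{1508739359}{6561} - 181997 = - \frac{2702821676}{6561}$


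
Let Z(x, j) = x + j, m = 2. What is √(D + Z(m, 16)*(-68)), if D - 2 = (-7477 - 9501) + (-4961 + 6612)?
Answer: I*√16549 ≈ 128.64*I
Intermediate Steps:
Z(x, j) = j + x
D = -15325 (D = 2 + ((-7477 - 9501) + (-4961 + 6612)) = 2 + (-16978 + 1651) = 2 - 15327 = -15325)
√(D + Z(m, 16)*(-68)) = √(-15325 + (16 + 2)*(-68)) = √(-15325 + 18*(-68)) = √(-15325 - 1224) = √(-16549) = I*√16549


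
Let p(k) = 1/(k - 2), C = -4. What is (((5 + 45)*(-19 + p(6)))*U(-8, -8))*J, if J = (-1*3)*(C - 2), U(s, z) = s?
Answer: 135000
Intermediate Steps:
J = 18 (J = (-1*3)*(-4 - 2) = -3*(-6) = 18)
p(k) = 1/(-2 + k)
(((5 + 45)*(-19 + p(6)))*U(-8, -8))*J = (((5 + 45)*(-19 + 1/(-2 + 6)))*(-8))*18 = ((50*(-19 + 1/4))*(-8))*18 = ((50*(-19 + ¼))*(-8))*18 = ((50*(-75/4))*(-8))*18 = -1875/2*(-8)*18 = 7500*18 = 135000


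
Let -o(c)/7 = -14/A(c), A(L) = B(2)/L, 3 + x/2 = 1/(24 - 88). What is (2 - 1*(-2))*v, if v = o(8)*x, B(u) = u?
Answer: -9457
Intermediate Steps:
x = -193/32 (x = -6 + 2/(24 - 88) = -6 + 2/(-64) = -6 + 2*(-1/64) = -6 - 1/32 = -193/32 ≈ -6.0313)
A(L) = 2/L
o(c) = 49*c (o(c) = -(-98)/(2/c) = -(-98)*c/2 = -(-49)*c = 49*c)
v = -9457/4 (v = (49*8)*(-193/32) = 392*(-193/32) = -9457/4 ≈ -2364.3)
(2 - 1*(-2))*v = (2 - 1*(-2))*(-9457/4) = (2 + 2)*(-9457/4) = 4*(-9457/4) = -9457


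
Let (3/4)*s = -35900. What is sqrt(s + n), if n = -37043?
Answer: I*sqrt(764187)/3 ≈ 291.39*I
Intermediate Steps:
s = -143600/3 (s = (4/3)*(-35900) = -143600/3 ≈ -47867.)
sqrt(s + n) = sqrt(-143600/3 - 37043) = sqrt(-254729/3) = I*sqrt(764187)/3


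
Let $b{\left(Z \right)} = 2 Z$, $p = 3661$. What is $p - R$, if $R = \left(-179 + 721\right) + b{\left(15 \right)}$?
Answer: $3089$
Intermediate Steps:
$R = 572$ ($R = \left(-179 + 721\right) + 2 \cdot 15 = 542 + 30 = 572$)
$p - R = 3661 - 572 = 3089$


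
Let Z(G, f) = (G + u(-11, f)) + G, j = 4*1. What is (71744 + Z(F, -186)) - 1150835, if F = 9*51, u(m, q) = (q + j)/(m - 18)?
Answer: -31266835/29 ≈ -1.0782e+6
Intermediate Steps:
j = 4
u(m, q) = (4 + q)/(-18 + m) (u(m, q) = (q + 4)/(m - 18) = (4 + q)/(-18 + m))
F = 459
Z(G, f) = -4/29 + 2*G - f/29 (Z(G, f) = (G + (4 + f)/(-18 - 11)) + G = (G + (4 + f)/(-29)) + G = (G - (4 + f)/29) + G = (G + (-4/29 - f/29)) + G = (-4/29 + G - f/29) + G = -4/29 + 2*G - f/29)
(71744 + Z(F, -186)) - 1150835 = (71744 + (-4/29 + 2*459 - 1/29*(-186))) - 1150835 = (71744 + (-4/29 + 918 + 186/29)) - 1150835 = (71744 + 26804/29) - 1150835 = 2107380/29 - 1150835 = -31266835/29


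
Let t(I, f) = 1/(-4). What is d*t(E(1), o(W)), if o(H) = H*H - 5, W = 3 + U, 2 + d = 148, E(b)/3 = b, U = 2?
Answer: -73/2 ≈ -36.500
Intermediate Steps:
E(b) = 3*b
d = 146 (d = -2 + 148 = 146)
W = 5 (W = 3 + 2 = 5)
o(H) = -5 + H² (o(H) = H² - 5 = -5 + H²)
t(I, f) = -¼
d*t(E(1), o(W)) = 146*(-¼) = -73/2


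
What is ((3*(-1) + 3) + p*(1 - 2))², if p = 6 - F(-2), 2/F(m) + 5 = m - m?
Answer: 1024/25 ≈ 40.960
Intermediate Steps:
F(m) = -⅖ (F(m) = 2/(-5 + (m - m)) = 2/(-5 + 0) = 2/(-5) = 2*(-⅕) = -⅖)
p = 32/5 (p = 6 - 1*(-⅖) = 6 + ⅖ = 32/5 ≈ 6.4000)
((3*(-1) + 3) + p*(1 - 2))² = ((3*(-1) + 3) + 32*(1 - 2)/5)² = ((-3 + 3) + (32/5)*(-1))² = (0 - 32/5)² = (-32/5)² = 1024/25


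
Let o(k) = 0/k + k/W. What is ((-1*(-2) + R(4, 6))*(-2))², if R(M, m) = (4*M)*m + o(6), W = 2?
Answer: 40804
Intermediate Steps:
o(k) = k/2 (o(k) = 0/k + k/2 = 0 + k*(½) = 0 + k/2 = k/2)
R(M, m) = 3 + 4*M*m (R(M, m) = (4*M)*m + (½)*6 = 4*M*m + 3 = 3 + 4*M*m)
((-1*(-2) + R(4, 6))*(-2))² = ((-1*(-2) + (3 + 4*4*6))*(-2))² = ((2 + (3 + 96))*(-2))² = ((2 + 99)*(-2))² = (101*(-2))² = (-202)² = 40804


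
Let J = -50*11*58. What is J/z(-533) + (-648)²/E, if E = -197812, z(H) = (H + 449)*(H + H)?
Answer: -2744380411/1107054858 ≈ -2.4790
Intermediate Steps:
z(H) = 2*H*(449 + H) (z(H) = (449 + H)*(2*H) = 2*H*(449 + H))
J = -31900 (J = -550*58 = -31900)
J/z(-533) + (-648)²/E = -31900*(-1/(1066*(449 - 533))) + (-648)²/(-197812) = -31900/(2*(-533)*(-84)) + 419904*(-1/197812) = -31900/89544 - 104976/49453 = -31900*1/89544 - 104976/49453 = -7975/22386 - 104976/49453 = -2744380411/1107054858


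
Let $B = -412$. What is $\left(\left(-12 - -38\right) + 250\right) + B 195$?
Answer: $-80064$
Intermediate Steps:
$\left(\left(-12 - -38\right) + 250\right) + B 195 = \left(\left(-12 - -38\right) + 250\right) - 80340 = \left(\left(-12 + 38\right) + 250\right) - 80340 = \left(26 + 250\right) - 80340 = 276 - 80340 = -80064$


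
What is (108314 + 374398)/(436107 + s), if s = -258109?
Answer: 241356/88999 ≈ 2.7119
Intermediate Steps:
(108314 + 374398)/(436107 + s) = (108314 + 374398)/(436107 - 258109) = 482712/177998 = 482712*(1/177998) = 241356/88999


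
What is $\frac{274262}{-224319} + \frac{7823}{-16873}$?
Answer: $- \frac{6382470263}{3784934487} \approx -1.6863$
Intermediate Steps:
$\frac{274262}{-224319} + \frac{7823}{-16873} = 274262 \left(- \frac{1}{224319}\right) + 7823 \left(- \frac{1}{16873}\right) = - \frac{274262}{224319} - \frac{7823}{16873} = - \frac{6382470263}{3784934487}$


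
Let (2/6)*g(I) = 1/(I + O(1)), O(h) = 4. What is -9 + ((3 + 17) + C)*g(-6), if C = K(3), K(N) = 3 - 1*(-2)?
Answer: -93/2 ≈ -46.500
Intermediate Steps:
K(N) = 5 (K(N) = 3 + 2 = 5)
C = 5
g(I) = 3/(4 + I) (g(I) = 3/(I + 4) = 3/(4 + I))
-9 + ((3 + 17) + C)*g(-6) = -9 + ((3 + 17) + 5)*(3/(4 - 6)) = -9 + (20 + 5)*(3/(-2)) = -9 + 25*(3*(-1/2)) = -9 + 25*(-3/2) = -9 - 75/2 = -93/2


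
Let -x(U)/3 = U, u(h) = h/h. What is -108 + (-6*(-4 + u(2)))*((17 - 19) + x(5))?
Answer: -414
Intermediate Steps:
u(h) = 1
x(U) = -3*U
-108 + (-6*(-4 + u(2)))*((17 - 19) + x(5)) = -108 + (-6*(-4 + 1))*((17 - 19) - 3*5) = -108 + (-6*(-3))*(-2 - 15) = -108 + 18*(-17) = -108 - 306 = -414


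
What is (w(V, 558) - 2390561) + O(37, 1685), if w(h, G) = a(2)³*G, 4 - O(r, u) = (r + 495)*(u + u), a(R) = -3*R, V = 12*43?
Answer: -4303925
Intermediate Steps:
V = 516
O(r, u) = 4 - 2*u*(495 + r) (O(r, u) = 4 - (r + 495)*(u + u) = 4 - (495 + r)*2*u = 4 - 2*u*(495 + r))
w(h, G) = -216*G (w(h, G) = (-3*2)³*G = (-6)³*G = -216*G)
(w(V, 558) - 2390561) + O(37, 1685) = (-216*558 - 2390561) + (4 - 990*1685 - 2*37*1685) = (-120528 - 2390561) + (4 - 1668150 - 124690) = -2511089 - 1792836 = -4303925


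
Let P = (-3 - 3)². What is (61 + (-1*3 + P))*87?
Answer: 8178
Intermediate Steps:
P = 36 (P = (-6)² = 36)
(61 + (-1*3 + P))*87 = (61 + (-1*3 + 36))*87 = (61 + (-3 + 36))*87 = (61 + 33)*87 = 94*87 = 8178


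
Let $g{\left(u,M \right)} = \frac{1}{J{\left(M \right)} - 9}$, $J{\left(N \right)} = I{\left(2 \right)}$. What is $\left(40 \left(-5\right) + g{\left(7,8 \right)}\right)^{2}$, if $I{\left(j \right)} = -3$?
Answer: $\frac{5764801}{144} \approx 40033.0$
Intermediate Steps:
$J{\left(N \right)} = -3$
$g{\left(u,M \right)} = - \frac{1}{12}$ ($g{\left(u,M \right)} = \frac{1}{-3 - 9} = \frac{1}{-12} = - \frac{1}{12}$)
$\left(40 \left(-5\right) + g{\left(7,8 \right)}\right)^{2} = \left(40 \left(-5\right) - \frac{1}{12}\right)^{2} = \left(-200 - \frac{1}{12}\right)^{2} = \left(- \frac{2401}{12}\right)^{2} = \frac{5764801}{144}$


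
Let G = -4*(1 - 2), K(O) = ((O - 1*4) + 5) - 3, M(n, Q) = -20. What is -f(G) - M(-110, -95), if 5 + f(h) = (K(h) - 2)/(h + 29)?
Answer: 25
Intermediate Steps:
K(O) = -2 + O (K(O) = ((O - 4) + 5) - 3 = ((-4 + O) + 5) - 3 = (1 + O) - 3 = -2 + O)
G = 4 (G = -4*(-1) = 4)
f(h) = -5 + (-4 + h)/(29 + h) (f(h) = -5 + ((-2 + h) - 2)/(h + 29) = -5 + (-4 + h)/(29 + h))
-f(G) - M(-110, -95) = -(-149 - 4*4)/(29 + 4) - 1*(-20) = -(-149 - 16)/33 + 20 = -(-165)/33 + 20 = -1*(-5) + 20 = 5 + 20 = 25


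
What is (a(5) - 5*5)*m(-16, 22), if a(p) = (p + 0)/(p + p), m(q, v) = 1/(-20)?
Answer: 49/40 ≈ 1.2250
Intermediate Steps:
m(q, v) = -1/20
a(p) = ½ (a(p) = p/((2*p)) = p*(1/(2*p)) = ½)
(a(5) - 5*5)*m(-16, 22) = (½ - 5*5)*(-1/20) = (½ - 25)*(-1/20) = -49/2*(-1/20) = 49/40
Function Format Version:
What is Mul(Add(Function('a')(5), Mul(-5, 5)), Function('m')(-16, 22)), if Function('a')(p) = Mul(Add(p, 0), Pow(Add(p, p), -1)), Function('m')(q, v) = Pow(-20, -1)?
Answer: Rational(49, 40) ≈ 1.2250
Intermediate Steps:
Function('m')(q, v) = Rational(-1, 20)
Function('a')(p) = Rational(1, 2) (Function('a')(p) = Mul(p, Pow(Mul(2, p), -1)) = Mul(p, Mul(Rational(1, 2), Pow(p, -1))) = Rational(1, 2))
Mul(Add(Function('a')(5), Mul(-5, 5)), Function('m')(-16, 22)) = Mul(Add(Rational(1, 2), Mul(-5, 5)), Rational(-1, 20)) = Mul(Add(Rational(1, 2), -25), Rational(-1, 20)) = Mul(Rational(-49, 2), Rational(-1, 20)) = Rational(49, 40)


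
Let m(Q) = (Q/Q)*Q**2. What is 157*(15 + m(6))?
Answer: 8007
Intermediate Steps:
m(Q) = Q**2 (m(Q) = 1*Q**2 = Q**2)
157*(15 + m(6)) = 157*(15 + 6**2) = 157*(15 + 36) = 157*51 = 8007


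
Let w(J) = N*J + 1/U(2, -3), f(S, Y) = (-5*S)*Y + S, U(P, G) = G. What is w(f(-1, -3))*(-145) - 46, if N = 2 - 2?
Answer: 7/3 ≈ 2.3333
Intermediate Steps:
f(S, Y) = S - 5*S*Y (f(S, Y) = -5*S*Y + S = S - 5*S*Y)
N = 0
w(J) = -⅓ (w(J) = 0*J + 1/(-3) = 0 - ⅓ = -⅓)
w(f(-1, -3))*(-145) - 46 = -⅓*(-145) - 46 = 145/3 - 46 = 7/3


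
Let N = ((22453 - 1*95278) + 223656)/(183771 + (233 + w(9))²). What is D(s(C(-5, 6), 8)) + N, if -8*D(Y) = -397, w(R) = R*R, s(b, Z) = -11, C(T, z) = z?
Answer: 113306347/2258936 ≈ 50.159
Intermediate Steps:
w(R) = R²
D(Y) = 397/8 (D(Y) = -⅛*(-397) = 397/8)
N = 150831/282367 (N = ((22453 - 1*95278) + 223656)/(183771 + (233 + 9²)²) = ((22453 - 95278) + 223656)/(183771 + (233 + 81)²) = (-72825 + 223656)/(183771 + 314²) = 150831/(183771 + 98596) = 150831/282367 ≈ 0.53417)
D(s(C(-5, 6), 8)) + N = 397/8 + 150831/282367 = 113306347/2258936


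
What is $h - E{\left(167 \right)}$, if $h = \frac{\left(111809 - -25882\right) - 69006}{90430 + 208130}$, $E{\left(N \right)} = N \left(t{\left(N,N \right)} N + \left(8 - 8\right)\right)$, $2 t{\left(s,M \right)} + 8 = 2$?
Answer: $\frac{1665312547}{19904} \approx 83667.0$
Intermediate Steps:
$t{\left(s,M \right)} = -3$ ($t{\left(s,M \right)} = -4 + \frac{1}{2} \cdot 2 = -4 + 1 = -3$)
$E{\left(N \right)} = - 3 N^{2}$ ($E{\left(N \right)} = N \left(- 3 N + \left(8 - 8\right)\right) = N \left(- 3 N + 0\right) = N \left(- 3 N\right) = - 3 N^{2}$)
$h = \frac{4579}{19904}$ ($h = \frac{\left(111809 + 25882\right) - 69006}{298560} = \left(137691 - 69006\right) \frac{1}{298560} = 68685 \cdot \frac{1}{298560} = \frac{4579}{19904} \approx 0.23005$)
$h - E{\left(167 \right)} = \frac{4579}{19904} - - 3 \cdot 167^{2} = \frac{4579}{19904} - \left(-3\right) 27889 = \frac{4579}{19904} - -83667 = \frac{4579}{19904} + 83667 = \frac{1665312547}{19904}$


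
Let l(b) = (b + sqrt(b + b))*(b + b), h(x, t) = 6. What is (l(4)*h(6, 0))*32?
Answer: 6144 + 3072*sqrt(2) ≈ 10488.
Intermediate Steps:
l(b) = 2*b*(b + sqrt(2)*sqrt(b)) (l(b) = (b + sqrt(2*b))*(2*b) = (b + sqrt(2)*sqrt(b))*(2*b) = 2*b*(b + sqrt(2)*sqrt(b)))
(l(4)*h(6, 0))*32 = ((2*4**2 + 2*sqrt(2)*4**(3/2))*6)*32 = ((2*16 + 2*sqrt(2)*8)*6)*32 = ((32 + 16*sqrt(2))*6)*32 = (192 + 96*sqrt(2))*32 = 6144 + 3072*sqrt(2)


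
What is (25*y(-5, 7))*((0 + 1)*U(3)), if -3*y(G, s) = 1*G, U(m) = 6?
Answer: 250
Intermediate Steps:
y(G, s) = -G/3
(25*y(-5, 7))*((0 + 1)*U(3)) = (25*(-⅓*(-5)))*((0 + 1)*6) = (25*(5/3))*(1*6) = (125/3)*6 = 250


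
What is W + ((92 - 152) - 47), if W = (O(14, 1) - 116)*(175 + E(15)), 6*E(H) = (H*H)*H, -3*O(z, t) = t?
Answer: -515417/6 ≈ -85903.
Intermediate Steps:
O(z, t) = -t/3
E(H) = H³/6 (E(H) = ((H*H)*H)/6 = (H²*H)/6 = H³/6)
W = -514775/6 (W = (-⅓*1 - 116)*(175 + (⅙)*15³) = (-⅓ - 116)*(175 + (⅙)*3375) = -349*(175 + 1125/2)/3 = -349/3*1475/2 = -514775/6 ≈ -85796.)
W + ((92 - 152) - 47) = -514775/6 + ((92 - 152) - 47) = -514775/6 + (-60 - 47) = -514775/6 - 107 = -515417/6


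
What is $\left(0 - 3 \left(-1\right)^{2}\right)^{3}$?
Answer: $-27$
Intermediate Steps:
$\left(0 - 3 \left(-1\right)^{2}\right)^{3} = \left(0 - 3\right)^{3} = \left(-3\right)^{3} = -27$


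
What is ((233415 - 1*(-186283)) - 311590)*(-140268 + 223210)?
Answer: 8966693736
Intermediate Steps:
((233415 - 1*(-186283)) - 311590)*(-140268 + 223210) = ((233415 + 186283) - 311590)*82942 = (419698 - 311590)*82942 = 108108*82942 = 8966693736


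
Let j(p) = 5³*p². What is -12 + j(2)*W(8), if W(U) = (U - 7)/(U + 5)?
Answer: 344/13 ≈ 26.462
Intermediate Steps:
j(p) = 125*p²
W(U) = (-7 + U)/(5 + U)
-12 + j(2)*W(8) = -12 + (125*2²)*((-7 + 8)/(5 + 8)) = -12 + (125*4)*(1/13) = -12 + 500*((1/13)*1) = -12 + 500*(1/13) = -12 + 500/13 = 344/13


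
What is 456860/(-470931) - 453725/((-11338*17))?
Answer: 125615230415/90770066526 ≈ 1.3839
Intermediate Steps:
456860/(-470931) - 453725/((-11338*17)) = 456860*(-1/470931) - 453725/(-192746) = -456860/470931 - 453725*(-1/192746) = -456860/470931 + 453725/192746 = 125615230415/90770066526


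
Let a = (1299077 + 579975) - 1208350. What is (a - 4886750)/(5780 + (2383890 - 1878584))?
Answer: -2108024/255543 ≈ -8.2492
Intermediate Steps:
a = 670702 (a = 1879052 - 1208350 = 670702)
(a - 4886750)/(5780 + (2383890 - 1878584)) = (670702 - 4886750)/(5780 + (2383890 - 1878584)) = -4216048/(5780 + 505306) = -4216048/511086 = -4216048*1/511086 = -2108024/255543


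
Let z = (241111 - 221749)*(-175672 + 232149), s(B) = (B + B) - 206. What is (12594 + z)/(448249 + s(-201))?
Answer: 1093520268/447641 ≈ 2442.9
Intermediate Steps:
s(B) = -206 + 2*B (s(B) = 2*B - 206 = -206 + 2*B)
z = 1093507674 (z = 19362*56477 = 1093507674)
(12594 + z)/(448249 + s(-201)) = (12594 + 1093507674)/(448249 + (-206 + 2*(-201))) = 1093520268/(448249 + (-206 - 402)) = 1093520268/(448249 - 608) = 1093520268/447641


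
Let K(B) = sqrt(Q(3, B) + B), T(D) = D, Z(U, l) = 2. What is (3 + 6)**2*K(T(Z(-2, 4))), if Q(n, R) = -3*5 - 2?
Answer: 81*I*sqrt(15) ≈ 313.71*I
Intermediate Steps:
Q(n, R) = -17 (Q(n, R) = -15 - 2 = -17)
K(B) = sqrt(-17 + B)
(3 + 6)**2*K(T(Z(-2, 4))) = (3 + 6)**2*sqrt(-17 + 2) = 9**2*sqrt(-15) = 81*(I*sqrt(15)) = 81*I*sqrt(15)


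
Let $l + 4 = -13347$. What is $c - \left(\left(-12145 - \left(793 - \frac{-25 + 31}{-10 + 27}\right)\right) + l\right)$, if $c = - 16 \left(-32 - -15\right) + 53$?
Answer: $\frac{452432}{17} \approx 26614.0$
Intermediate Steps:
$l = -13351$ ($l = -4 - 13347 = -13351$)
$c = 325$ ($c = - 16 \left(-32 + 15\right) + 53 = \left(-16\right) \left(-17\right) + 53 = 272 + 53 = 325$)
$c - \left(\left(-12145 - \left(793 - \frac{-25 + 31}{-10 + 27}\right)\right) + l\right) = 325 - \left(\left(-12145 - \left(793 - \frac{-25 + 31}{-10 + 27}\right)\right) - 13351\right) = 325 - \left(\left(-12145 - \left(793 - \frac{6}{17}\right)\right) - 13351\right) = 325 - \left(\left(-12145 + \left(6 \cdot \frac{1}{17} - 793\right)\right) - 13351\right) = 325 - \left(\left(-12145 + \left(\frac{6}{17} - 793\right)\right) - 13351\right) = 325 - \left(\left(-12145 - \frac{13475}{17}\right) - 13351\right) = 325 - \left(- \frac{219940}{17} - 13351\right) = 325 - - \frac{446907}{17} = 325 + \frac{446907}{17} = \frac{452432}{17}$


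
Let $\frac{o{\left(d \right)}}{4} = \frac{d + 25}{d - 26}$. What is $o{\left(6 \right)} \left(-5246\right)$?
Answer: $\frac{162626}{5} \approx 32525.0$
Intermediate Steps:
$o{\left(d \right)} = \frac{4 \left(25 + d\right)}{-26 + d}$ ($o{\left(d \right)} = 4 \frac{d + 25}{d - 26} = 4 \frac{25 + d}{-26 + d} = \frac{4 \left(25 + d\right)}{-26 + d}$)
$o{\left(6 \right)} \left(-5246\right) = \frac{4 \left(25 + 6\right)}{-26 + 6} \left(-5246\right) = 4 \frac{1}{-20} \cdot 31 \left(-5246\right) = 4 \left(- \frac{1}{20}\right) 31 \left(-5246\right) = \left(- \frac{31}{5}\right) \left(-5246\right) = \frac{162626}{5}$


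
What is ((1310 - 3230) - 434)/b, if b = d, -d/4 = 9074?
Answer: 1177/18148 ≈ 0.064856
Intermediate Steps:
d = -36296 (d = -4*9074 = -36296)
b = -36296
((1310 - 3230) - 434)/b = ((1310 - 3230) - 434)/(-36296) = (-1920 - 434)*(-1/36296) = -2354*(-1/36296) = 1177/18148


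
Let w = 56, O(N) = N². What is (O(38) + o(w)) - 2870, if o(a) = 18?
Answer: -1408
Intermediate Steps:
(O(38) + o(w)) - 2870 = (38² + 18) - 2870 = (1444 + 18) - 2870 = 1462 - 2870 = -1408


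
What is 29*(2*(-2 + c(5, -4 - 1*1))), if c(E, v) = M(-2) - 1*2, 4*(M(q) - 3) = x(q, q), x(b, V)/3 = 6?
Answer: 203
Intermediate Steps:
x(b, V) = 18 (x(b, V) = 3*6 = 18)
M(q) = 15/2 (M(q) = 3 + (¼)*18 = 3 + 9/2 = 15/2)
c(E, v) = 11/2 (c(E, v) = 15/2 - 1*2 = 15/2 - 2 = 11/2)
29*(2*(-2 + c(5, -4 - 1*1))) = 29*(2*(-2 + 11/2)) = 29*(2*(7/2)) = 29*7 = 203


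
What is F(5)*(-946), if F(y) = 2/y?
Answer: -1892/5 ≈ -378.40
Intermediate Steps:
F(5)*(-946) = (2/5)*(-946) = (2*(⅕))*(-946) = (⅖)*(-946) = -1892/5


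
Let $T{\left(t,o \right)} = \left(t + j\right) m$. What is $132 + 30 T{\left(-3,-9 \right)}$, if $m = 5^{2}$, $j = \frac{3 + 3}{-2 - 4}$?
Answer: $-2868$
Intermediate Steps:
$j = -1$ ($j = \frac{6}{-2 - 4} = \frac{6}{-6} = 6 \left(- \frac{1}{6}\right) = -1$)
$m = 25$
$T{\left(t,o \right)} = -25 + 25 t$ ($T{\left(t,o \right)} = \left(t - 1\right) 25 = \left(-1 + t\right) 25 = -25 + 25 t$)
$132 + 30 T{\left(-3,-9 \right)} = 132 + 30 \left(-25 + 25 \left(-3\right)\right) = 132 + 30 \left(-25 - 75\right) = 132 + 30 \left(-100\right) = 132 - 3000 = -2868$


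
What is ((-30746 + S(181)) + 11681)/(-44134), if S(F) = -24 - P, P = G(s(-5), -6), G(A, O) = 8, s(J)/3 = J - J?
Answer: 19097/44134 ≈ 0.43270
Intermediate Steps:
s(J) = 0 (s(J) = 3*(J - J) = 3*0 = 0)
P = 8
S(F) = -32 (S(F) = -24 - 1*8 = -24 - 8 = -32)
((-30746 + S(181)) + 11681)/(-44134) = ((-30746 - 32) + 11681)/(-44134) = (-30778 + 11681)*(-1/44134) = -19097*(-1/44134) = 19097/44134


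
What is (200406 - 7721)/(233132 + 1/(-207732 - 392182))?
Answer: 115594429090/139859150647 ≈ 0.82651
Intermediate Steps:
(200406 - 7721)/(233132 + 1/(-207732 - 392182)) = 192685/(233132 + 1/(-599914)) = 192685/(233132 - 1/599914) = 192685/(139859150647/599914) = 192685*(599914/139859150647) = 115594429090/139859150647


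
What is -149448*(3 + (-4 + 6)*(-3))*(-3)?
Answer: -1345032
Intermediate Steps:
-149448*(3 + (-4 + 6)*(-3))*(-3) = -149448*(3 + 2*(-3))*(-3) = -149448*(3 - 6)*(-3) = -149448*(-3*(-3)) = -149448*9 = -24908*54 = -1345032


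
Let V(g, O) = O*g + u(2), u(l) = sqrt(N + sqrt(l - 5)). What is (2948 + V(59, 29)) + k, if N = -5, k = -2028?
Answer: 2631 + sqrt(-5 + I*sqrt(3)) ≈ 2631.4 + 2.2684*I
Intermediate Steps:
u(l) = sqrt(-5 + sqrt(-5 + l)) (u(l) = sqrt(-5 + sqrt(l - 5)) = sqrt(-5 + sqrt(-5 + l)))
V(g, O) = sqrt(-5 + I*sqrt(3)) + O*g (V(g, O) = O*g + sqrt(-5 + sqrt(-5 + 2)) = O*g + sqrt(-5 + sqrt(-3)) = O*g + sqrt(-5 + I*sqrt(3)) = sqrt(-5 + I*sqrt(3)) + O*g)
(2948 + V(59, 29)) + k = (2948 + (sqrt(-5 + I*sqrt(3)) + 29*59)) - 2028 = (2948 + (sqrt(-5 + I*sqrt(3)) + 1711)) - 2028 = (2948 + (1711 + sqrt(-5 + I*sqrt(3)))) - 2028 = (4659 + sqrt(-5 + I*sqrt(3))) - 2028 = 2631 + sqrt(-5 + I*sqrt(3))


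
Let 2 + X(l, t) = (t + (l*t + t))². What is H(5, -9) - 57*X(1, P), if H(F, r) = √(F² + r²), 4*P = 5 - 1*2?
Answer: -2793/16 + √106 ≈ -164.27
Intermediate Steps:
P = ¾ (P = (5 - 1*2)/4 = (5 - 2)/4 = (¼)*3 = ¾ ≈ 0.75000)
X(l, t) = -2 + (2*t + l*t)² (X(l, t) = -2 + (t + (l*t + t))² = -2 + (t + (t + l*t))² = -2 + (2*t + l*t)²)
H(5, -9) - 57*X(1, P) = √(5² + (-9)²) - 57*(-2 + (¾)²*(2 + 1)²) = √(25 + 81) - 57*(-2 + (9/16)*3²) = √106 - 57*(-2 + (9/16)*9) = √106 - 57*(-2 + 81/16) = √106 - 57*49/16 = √106 - 2793/16 = -2793/16 + √106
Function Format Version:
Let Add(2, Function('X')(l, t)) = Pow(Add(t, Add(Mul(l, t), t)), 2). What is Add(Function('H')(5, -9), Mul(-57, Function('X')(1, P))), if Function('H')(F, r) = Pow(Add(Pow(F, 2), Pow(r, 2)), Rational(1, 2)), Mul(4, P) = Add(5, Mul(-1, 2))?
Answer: Add(Rational(-2793, 16), Pow(106, Rational(1, 2))) ≈ -164.27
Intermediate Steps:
P = Rational(3, 4) (P = Mul(Rational(1, 4), Add(5, Mul(-1, 2))) = Mul(Rational(1, 4), Add(5, -2)) = Mul(Rational(1, 4), 3) = Rational(3, 4) ≈ 0.75000)
Function('X')(l, t) = Add(-2, Pow(Add(Mul(2, t), Mul(l, t)), 2)) (Function('X')(l, t) = Add(-2, Pow(Add(t, Add(Mul(l, t), t)), 2)) = Add(-2, Pow(Add(t, Add(t, Mul(l, t))), 2)) = Add(-2, Pow(Add(Mul(2, t), Mul(l, t)), 2)))
Add(Function('H')(5, -9), Mul(-57, Function('X')(1, P))) = Add(Pow(Add(Pow(5, 2), Pow(-9, 2)), Rational(1, 2)), Mul(-57, Add(-2, Mul(Pow(Rational(3, 4), 2), Pow(Add(2, 1), 2))))) = Add(Pow(Add(25, 81), Rational(1, 2)), Mul(-57, Add(-2, Mul(Rational(9, 16), Pow(3, 2))))) = Add(Pow(106, Rational(1, 2)), Mul(-57, Add(-2, Mul(Rational(9, 16), 9)))) = Add(Pow(106, Rational(1, 2)), Mul(-57, Add(-2, Rational(81, 16)))) = Add(Pow(106, Rational(1, 2)), Mul(-57, Rational(49, 16))) = Add(Pow(106, Rational(1, 2)), Rational(-2793, 16)) = Add(Rational(-2793, 16), Pow(106, Rational(1, 2)))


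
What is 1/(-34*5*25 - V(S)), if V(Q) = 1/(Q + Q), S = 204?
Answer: -408/1734001 ≈ -0.00023529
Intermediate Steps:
V(Q) = 1/(2*Q)
1/(-34*5*25 - V(S)) = 1/(-34*5*25 - 1/(2*204)) = 1/(-170*25 - 1/(2*204)) = 1/(-4250 - 1*1/408) = 1/(-4250 - 1/408) = 1/(-1734001/408) = -408/1734001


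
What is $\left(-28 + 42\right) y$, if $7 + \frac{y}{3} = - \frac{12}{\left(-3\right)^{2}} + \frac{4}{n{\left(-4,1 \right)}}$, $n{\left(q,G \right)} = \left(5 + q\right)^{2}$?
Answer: $-182$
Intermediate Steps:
$y = -13$ ($y = -21 + 3 \left(- \frac{12}{\left(-3\right)^{2}} + \frac{4}{\left(5 - 4\right)^{2}}\right) = -21 + 3 \left(- \frac{12}{9} + \frac{4}{1^{2}}\right) = -21 + 3 \left(\left(-12\right) \frac{1}{9} + \frac{4}{1}\right) = -21 + 3 \left(- \frac{4}{3} + 4 \cdot 1\right) = -21 + 3 \left(- \frac{4}{3} + 4\right) = -21 + 3 \cdot \frac{8}{3} = -21 + 8 = -13$)
$\left(-28 + 42\right) y = \left(-28 + 42\right) \left(-13\right) = 14 \left(-13\right) = -182$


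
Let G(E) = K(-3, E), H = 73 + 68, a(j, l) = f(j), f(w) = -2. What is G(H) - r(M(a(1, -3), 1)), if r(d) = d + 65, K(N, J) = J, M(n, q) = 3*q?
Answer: 73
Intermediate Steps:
a(j, l) = -2
H = 141
r(d) = 65 + d
G(E) = E
G(H) - r(M(a(1, -3), 1)) = 141 - (65 + 3*1) = 141 - (65 + 3) = 141 - 1*68 = 141 - 68 = 73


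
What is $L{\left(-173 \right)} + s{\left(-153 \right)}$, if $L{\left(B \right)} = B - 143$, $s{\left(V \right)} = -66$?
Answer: $-382$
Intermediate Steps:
$L{\left(B \right)} = -143 + B$
$L{\left(-173 \right)} + s{\left(-153 \right)} = \left(-143 - 173\right) - 66 = -316 - 66 = -382$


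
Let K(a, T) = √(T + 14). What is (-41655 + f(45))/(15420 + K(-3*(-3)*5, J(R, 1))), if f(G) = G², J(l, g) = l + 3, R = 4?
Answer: -203698200/79258793 + 13210*√21/79258793 ≈ -2.5693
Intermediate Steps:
J(l, g) = 3 + l
K(a, T) = √(14 + T)
(-41655 + f(45))/(15420 + K(-3*(-3)*5, J(R, 1))) = (-41655 + 45²)/(15420 + √(14 + (3 + 4))) = (-41655 + 2025)/(15420 + √(14 + 7)) = -39630/(15420 + √21)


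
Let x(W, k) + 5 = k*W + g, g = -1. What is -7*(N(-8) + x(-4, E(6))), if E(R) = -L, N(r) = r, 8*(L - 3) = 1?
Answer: 21/2 ≈ 10.500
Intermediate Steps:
L = 25/8 (L = 3 + (⅛)*1 = 3 + ⅛ = 25/8 ≈ 3.1250)
E(R) = -25/8 (E(R) = -1*25/8 = -25/8)
x(W, k) = -6 + W*k (x(W, k) = -5 + (k*W - 1) = -5 + (W*k - 1) = -5 + (-1 + W*k) = -6 + W*k)
-7*(N(-8) + x(-4, E(6))) = -7*(-8 + (-6 - 4*(-25/8))) = -7*(-8 + (-6 + 25/2)) = -7*(-8 + 13/2) = -7*(-3/2) = 21/2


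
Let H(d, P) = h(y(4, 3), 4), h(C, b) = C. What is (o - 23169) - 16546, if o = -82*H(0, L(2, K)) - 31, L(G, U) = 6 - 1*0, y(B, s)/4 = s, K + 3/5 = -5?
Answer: -40730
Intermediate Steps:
K = -28/5 (K = -⅗ - 5 = -28/5 ≈ -5.6000)
y(B, s) = 4*s
L(G, U) = 6 (L(G, U) = 6 + 0 = 6)
H(d, P) = 12 (H(d, P) = 4*3 = 12)
o = -1015 (o = -82*12 - 31 = -984 - 31 = -1015)
(o - 23169) - 16546 = (-1015 - 23169) - 16546 = -24184 - 16546 = -40730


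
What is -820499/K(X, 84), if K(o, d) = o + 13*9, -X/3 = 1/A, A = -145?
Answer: -118972355/16968 ≈ -7011.6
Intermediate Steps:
X = 3/145 (X = -3/(-145) = -3*(-1/145) = 3/145 ≈ 0.020690)
K(o, d) = 117 + o (K(o, d) = o + 117 = 117 + o)
-820499/K(X, 84) = -820499/(117 + 3/145) = -820499/16968/145 = -820499*145/16968 = -118972355/16968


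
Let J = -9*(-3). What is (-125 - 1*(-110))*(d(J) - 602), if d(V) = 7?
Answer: 8925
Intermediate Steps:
J = 27
(-125 - 1*(-110))*(d(J) - 602) = (-125 - 1*(-110))*(7 - 602) = (-125 + 110)*(-595) = -15*(-595) = 8925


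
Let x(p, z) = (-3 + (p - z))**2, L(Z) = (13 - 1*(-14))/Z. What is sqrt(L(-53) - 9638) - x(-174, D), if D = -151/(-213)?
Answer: -1432773904/45369 + I*sqrt(27074573)/53 ≈ -31580.0 + 98.176*I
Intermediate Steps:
D = 151/213 (D = -151*(-1/213) = 151/213 ≈ 0.70892)
L(Z) = 27/Z (L(Z) = (13 + 14)/Z = 27/Z)
x(p, z) = (-3 + p - z)**2
sqrt(L(-53) - 9638) - x(-174, D) = sqrt(27/(-53) - 9638) - (3 + 151/213 - 1*(-174))**2 = sqrt(27*(-1/53) - 9638) - (3 + 151/213 + 174)**2 = sqrt(-27/53 - 9638) - (37852/213)**2 = sqrt(-510841/53) - 1*1432773904/45369 = I*sqrt(27074573)/53 - 1432773904/45369 = -1432773904/45369 + I*sqrt(27074573)/53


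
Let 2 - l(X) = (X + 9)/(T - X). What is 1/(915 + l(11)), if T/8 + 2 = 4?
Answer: 1/913 ≈ 0.0010953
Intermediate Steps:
T = 16 (T = -16 + 8*4 = -16 + 32 = 16)
l(X) = 2 - (9 + X)/(16 - X) (l(X) = 2 - (X + 9)/(16 - X) = 2 - (9 + X)/(16 - X))
1/(915 + l(11)) = 1/(915 + (-23 + 3*11)/(-16 + 11)) = 1/(915 + (-23 + 33)/(-5)) = 1/(915 - 1/5*10) = 1/(915 - 2) = 1/913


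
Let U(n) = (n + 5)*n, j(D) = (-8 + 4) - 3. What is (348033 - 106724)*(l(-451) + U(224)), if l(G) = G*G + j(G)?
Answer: 61458989210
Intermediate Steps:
j(D) = -7 (j(D) = -4 - 3 = -7)
U(n) = n*(5 + n) (U(n) = (5 + n)*n = n*(5 + n))
l(G) = -7 + G² (l(G) = G*G - 7 = G² - 7 = -7 + G²)
(348033 - 106724)*(l(-451) + U(224)) = (348033 - 106724)*((-7 + (-451)²) + 224*(5 + 224)) = 241309*((-7 + 203401) + 224*229) = 241309*(203394 + 51296) = 241309*254690 = 61458989210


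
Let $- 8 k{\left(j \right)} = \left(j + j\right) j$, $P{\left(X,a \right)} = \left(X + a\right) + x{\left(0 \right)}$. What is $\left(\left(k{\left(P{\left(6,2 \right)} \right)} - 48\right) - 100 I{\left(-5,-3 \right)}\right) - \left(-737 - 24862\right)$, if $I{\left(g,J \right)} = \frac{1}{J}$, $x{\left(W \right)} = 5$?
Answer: $\frac{306505}{12} \approx 25542.0$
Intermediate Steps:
$P{\left(X,a \right)} = 5 + X + a$ ($P{\left(X,a \right)} = \left(X + a\right) + 5 = 5 + X + a$)
$k{\left(j \right)} = - \frac{j^{2}}{4}$ ($k{\left(j \right)} = - \frac{\left(j + j\right) j}{8} = - \frac{2 j j}{8} = - \frac{2 j^{2}}{8} = - \frac{j^{2}}{4}$)
$\left(\left(k{\left(P{\left(6,2 \right)} \right)} - 48\right) - 100 I{\left(-5,-3 \right)}\right) - \left(-737 - 24862\right) = \left(\left(- \frac{\left(5 + 6 + 2\right)^{2}}{4} - 48\right) - \frac{100}{-3}\right) - \left(-737 - 24862\right) = \left(\left(- \frac{13^{2}}{4} - 48\right) - - \frac{100}{3}\right) - \left(-737 - 24862\right) = \left(\left(\left(- \frac{1}{4}\right) 169 - 48\right) + \frac{100}{3}\right) - -25599 = \left(\left(- \frac{169}{4} - 48\right) + \frac{100}{3}\right) + 25599 = \left(- \frac{361}{4} + \frac{100}{3}\right) + 25599 = - \frac{683}{12} + 25599 = \frac{306505}{12}$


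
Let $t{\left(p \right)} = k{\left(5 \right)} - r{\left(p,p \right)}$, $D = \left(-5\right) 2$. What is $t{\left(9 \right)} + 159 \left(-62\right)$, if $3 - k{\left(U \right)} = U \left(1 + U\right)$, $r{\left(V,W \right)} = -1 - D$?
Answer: $-9894$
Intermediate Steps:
$D = -10$
$r{\left(V,W \right)} = 9$ ($r{\left(V,W \right)} = -1 - -10 = -1 + 10 = 9$)
$k{\left(U \right)} = 3 - U \left(1 + U\right)$
$t{\left(p \right)} = -36$ ($t{\left(p \right)} = \left(3 - 5 - 5^{2}\right) - 9 = \left(3 - 5 - 25\right) - 9 = -27 - 9 = -36$)
$t{\left(9 \right)} + 159 \left(-62\right) = -36 + 159 \left(-62\right) = -36 - 9858 = -9894$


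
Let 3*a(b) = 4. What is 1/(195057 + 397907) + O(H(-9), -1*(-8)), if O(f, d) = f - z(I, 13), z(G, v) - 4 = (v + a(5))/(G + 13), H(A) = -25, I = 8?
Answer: -1108842617/37356732 ≈ -29.683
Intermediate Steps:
a(b) = 4/3 (a(b) = (⅓)*4 = 4/3)
z(G, v) = 4 + (4/3 + v)/(13 + G) (z(G, v) = 4 + (v + 4/3)/(G + 13) = 4 + (4/3 + v)/(13 + G))
O(f, d) = -295/63 + f (O(f, d) = f - (160/3 + 13 + 4*8)/(13 + 8) = f - (160/3 + 13 + 32)/21 = f - 295/(21*3) = f - 1*295/63 = f - 295/63 = -295/63 + f)
1/(195057 + 397907) + O(H(-9), -1*(-8)) = 1/(195057 + 397907) + (-295/63 - 25) = 1/592964 - 1870/63 = -1108842617/37356732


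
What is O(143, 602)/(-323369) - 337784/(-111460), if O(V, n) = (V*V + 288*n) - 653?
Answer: 21924480794/9010677185 ≈ 2.4332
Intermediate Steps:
O(V, n) = -653 + V² + 288*n (O(V, n) = (V² + 288*n) - 653 = -653 + V² + 288*n)
O(143, 602)/(-323369) - 337784/(-111460) = (-653 + 143² + 288*602)/(-323369) - 337784/(-111460) = (-653 + 20449 + 173376)*(-1/323369) - 337784*(-1/111460) = 193172*(-1/323369) + 84446/27865 = -193172/323369 + 84446/27865 = 21924480794/9010677185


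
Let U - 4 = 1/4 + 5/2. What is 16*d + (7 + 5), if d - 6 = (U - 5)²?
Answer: 157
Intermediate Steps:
U = 27/4 (U = 4 + (1/4 + 5/2) = 4 + (1*(¼) + 5*(½)) = 4 + (¼ + 5/2) = 4 + 11/4 = 27/4 ≈ 6.7500)
d = 145/16 (d = 6 + (27/4 - 5)² = 6 + (7/4)² = 6 + 49/16 = 145/16 ≈ 9.0625)
16*d + (7 + 5) = 16*(145/16) + (7 + 5) = 145 + 12 = 157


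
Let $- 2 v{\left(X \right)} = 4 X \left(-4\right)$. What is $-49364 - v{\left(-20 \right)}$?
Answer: $-49204$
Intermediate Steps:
$v{\left(X \right)} = 8 X$ ($v{\left(X \right)} = - \frac{4 X \left(-4\right)}{2} = - \frac{\left(-16\right) X}{2} = 8 X$)
$-49364 - v{\left(-20 \right)} = -49364 - 8 \left(-20\right) = -49364 - -160 = -49364 + 160 = -49204$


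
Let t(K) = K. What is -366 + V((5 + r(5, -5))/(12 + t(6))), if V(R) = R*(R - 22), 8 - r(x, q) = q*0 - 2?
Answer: -13811/36 ≈ -383.64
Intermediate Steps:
r(x, q) = 10 (r(x, q) = 8 - (q*0 - 2) = 8 - (0 - 2) = 8 - 1*(-2) = 8 + 2 = 10)
V(R) = R*(-22 + R)
-366 + V((5 + r(5, -5))/(12 + t(6))) = -366 + ((5 + 10)/(12 + 6))*(-22 + (5 + 10)/(12 + 6)) = -366 + (15/18)*(-22 + 15/18) = -366 + (15*(1/18))*(-22 + 15*(1/18)) = -366 + 5*(-22 + ⅚)/6 = -366 + (⅚)*(-127/6) = -366 - 635/36 = -13811/36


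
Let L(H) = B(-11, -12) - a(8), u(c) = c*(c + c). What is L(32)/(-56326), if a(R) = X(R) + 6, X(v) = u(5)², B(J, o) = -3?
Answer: 2509/56326 ≈ 0.044544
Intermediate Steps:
u(c) = 2*c² (u(c) = c*(2*c) = 2*c²)
X(v) = 2500 (X(v) = (2*5²)² = (2*25)² = 50² = 2500)
a(R) = 2506 (a(R) = 2500 + 6 = 2506)
L(H) = -2509 (L(H) = -3 - 1*2506 = -3 - 2506 = -2509)
L(32)/(-56326) = -2509/(-56326) = -2509*(-1/56326) = 2509/56326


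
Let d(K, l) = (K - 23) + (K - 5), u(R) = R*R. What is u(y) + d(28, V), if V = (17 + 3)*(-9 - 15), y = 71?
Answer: 5069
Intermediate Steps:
u(R) = R²
V = -480 (V = 20*(-24) = -480)
d(K, l) = -28 + 2*K (d(K, l) = (-23 + K) + (-5 + K) = -28 + 2*K)
u(y) + d(28, V) = 71² + (-28 + 2*28) = 5041 + (-28 + 56) = 5041 + 28 = 5069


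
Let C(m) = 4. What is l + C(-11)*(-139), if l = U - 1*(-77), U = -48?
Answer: -527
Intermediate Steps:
l = 29 (l = -48 - 1*(-77) = -48 + 77 = 29)
l + C(-11)*(-139) = 29 + 4*(-139) = 29 - 556 = -527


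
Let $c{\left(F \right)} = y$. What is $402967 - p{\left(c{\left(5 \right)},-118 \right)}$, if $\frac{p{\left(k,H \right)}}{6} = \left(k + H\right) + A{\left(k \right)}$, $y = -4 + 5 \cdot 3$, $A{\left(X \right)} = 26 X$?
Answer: $401893$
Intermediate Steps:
$y = 11$ ($y = -4 + 15 = 11$)
$c{\left(F \right)} = 11$
$p{\left(k,H \right)} = 6 H + 162 k$ ($p{\left(k,H \right)} = 6 \left(\left(k + H\right) + 26 k\right) = 6 \left(\left(H + k\right) + 26 k\right) = 6 \left(H + 27 k\right) = 6 H + 162 k$)
$402967 - p{\left(c{\left(5 \right)},-118 \right)} = 402967 - \left(6 \left(-118\right) + 162 \cdot 11\right) = 402967 - \left(-708 + 1782\right) = 402967 - 1074 = 401893$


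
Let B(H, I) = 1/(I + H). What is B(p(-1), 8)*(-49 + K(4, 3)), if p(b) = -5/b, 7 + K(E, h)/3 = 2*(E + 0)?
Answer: -46/13 ≈ -3.5385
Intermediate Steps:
K(E, h) = -21 + 6*E (K(E, h) = -21 + 3*(2*(E + 0)) = -21 + 3*(2*E) = -21 + 6*E)
B(H, I) = 1/(H + I)
B(p(-1), 8)*(-49 + K(4, 3)) = (-49 + (-21 + 6*4))/(-5/(-1) + 8) = (-49 + (-21 + 24))/(-5*(-1) + 8) = (-49 + 3)/(5 + 8) = -46/13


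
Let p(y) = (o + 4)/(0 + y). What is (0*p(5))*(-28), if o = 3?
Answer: 0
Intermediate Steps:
p(y) = 7/y (p(y) = (3 + 4)/(0 + y) = 7/y)
(0*p(5))*(-28) = (0*(7/5))*(-28) = 0*(-28) = 0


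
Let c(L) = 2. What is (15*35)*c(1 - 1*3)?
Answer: 1050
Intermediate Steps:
(15*35)*c(1 - 1*3) = (15*35)*2 = 525*2 = 1050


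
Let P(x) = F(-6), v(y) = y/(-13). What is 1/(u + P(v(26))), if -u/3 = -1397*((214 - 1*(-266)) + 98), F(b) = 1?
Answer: 1/2422399 ≈ 4.1281e-7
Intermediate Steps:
v(y) = -y/13 (v(y) = y*(-1/13) = -y/13)
P(x) = 1
u = 2422398 (u = -(-4191)*((214 - 1*(-266)) + 98) = -(-4191)*((214 + 266) + 98) = -(-4191)*(480 + 98) = -(-4191)*578 = -3*(-807466) = 2422398)
1/(u + P(v(26))) = 1/(2422398 + 1) = 1/2422399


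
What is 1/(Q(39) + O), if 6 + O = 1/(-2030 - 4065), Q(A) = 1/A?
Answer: -237705/1420174 ≈ -0.16738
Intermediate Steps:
O = -36571/6095 (O = -6 + 1/(-2030 - 4065) = -6 + 1/(-6095) = -6 - 1/6095 = -36571/6095 ≈ -6.0002)
1/(Q(39) + O) = 1/(1/39 - 36571/6095) = 1/(-1420174/237705) = -237705/1420174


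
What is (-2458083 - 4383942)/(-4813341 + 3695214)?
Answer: 2280675/372709 ≈ 6.1192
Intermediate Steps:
(-2458083 - 4383942)/(-4813341 + 3695214) = -6842025/(-1118127) = -6842025*(-1/1118127) = 2280675/372709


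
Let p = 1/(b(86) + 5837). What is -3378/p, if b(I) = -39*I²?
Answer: 954646446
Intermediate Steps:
p = -1/282607 (p = 1/(-39*86² + 5837) = 1/(-39*7396 + 5837) = 1/(-288444 + 5837) = 1/(-282607) = -1/282607 ≈ -3.5385e-6)
-3378/p = -3378/(-1/282607) = -3378*(-282607) = 954646446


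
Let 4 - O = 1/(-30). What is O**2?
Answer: 14641/900 ≈ 16.268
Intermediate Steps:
O = 121/30 (O = 4 - 1/(-30) = 4 - 1*(-1/30) = 4 + 1/30 = 121/30 ≈ 4.0333)
O**2 = (121/30)**2 = 14641/900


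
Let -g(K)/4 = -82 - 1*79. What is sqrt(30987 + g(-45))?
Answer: sqrt(31631) ≈ 177.85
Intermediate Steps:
g(K) = 644 (g(K) = -4*(-82 - 1*79) = -4*(-82 - 79) = -4*(-161) = 644)
sqrt(30987 + g(-45)) = sqrt(30987 + 644) = sqrt(31631)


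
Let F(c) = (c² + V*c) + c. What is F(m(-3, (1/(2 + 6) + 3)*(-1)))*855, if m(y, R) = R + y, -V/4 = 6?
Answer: 9761535/64 ≈ 1.5252e+5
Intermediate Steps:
V = -24 (V = -4*6 = -24)
F(c) = c² - 23*c (F(c) = (c² - 24*c) + c = c² - 23*c)
F(m(-3, (1/(2 + 6) + 3)*(-1)))*855 = (((1/(2 + 6) + 3)*(-1) - 3)*(-23 + ((1/(2 + 6) + 3)*(-1) - 3)))*855 = (((1/8 + 3)*(-1) - 3)*(-23 + ((1/8 + 3)*(-1) - 3)))*855 = (((⅛ + 3)*(-1) - 3)*(-23 + ((⅛ + 3)*(-1) - 3)))*855 = (((25/8)*(-1) - 3)*(-23 + ((25/8)*(-1) - 3)))*855 = ((-25/8 - 3)*(-23 + (-25/8 - 3)))*855 = -49*(-23 - 49/8)/8*855 = -49/8*(-233/8)*855 = (11417/64)*855 = 9761535/64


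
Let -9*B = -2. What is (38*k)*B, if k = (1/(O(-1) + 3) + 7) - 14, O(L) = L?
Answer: -494/9 ≈ -54.889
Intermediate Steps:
B = 2/9 (B = -1/9*(-2) = 2/9 ≈ 0.22222)
k = -13/2 (k = (1/(-1 + 3) + 7) - 14 = (1/2 + 7) - 14 = 15/2 - 14 = -13/2 ≈ -6.5000)
(38*k)*B = (38*(-13/2))*(2/9) = -247*2/9 = -494/9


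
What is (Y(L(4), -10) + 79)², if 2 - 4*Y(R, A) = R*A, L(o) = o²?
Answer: 57121/4 ≈ 14280.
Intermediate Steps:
Y(R, A) = ½ - A*R/4 (Y(R, A) = ½ - R*A/4 = ½ - A*R/4)
(Y(L(4), -10) + 79)² = ((½ - ¼*(-10)*4²) + 79)² = ((½ - ¼*(-10)*16) + 79)² = ((½ + 40) + 79)² = (81/2 + 79)² = (239/2)² = 57121/4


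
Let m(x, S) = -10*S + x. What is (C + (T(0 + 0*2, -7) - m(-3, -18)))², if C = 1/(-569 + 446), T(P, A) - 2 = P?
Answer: 463368676/15129 ≈ 30628.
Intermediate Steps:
T(P, A) = 2 + P
m(x, S) = x - 10*S
C = -1/123 (C = 1/(-123) = -1/123 ≈ -0.0081301)
(C + (T(0 + 0*2, -7) - m(-3, -18)))² = (-1/123 + ((2 + (0 + 0*2)) - (-3 - 10*(-18))))² = (-1/123 + ((2 + (0 + 0)) - (-3 + 180)))² = (-1/123 + ((2 + 0) - 1*177))² = (-1/123 + (2 - 177))² = (-1/123 - 175)² = (-21526/123)² = 463368676/15129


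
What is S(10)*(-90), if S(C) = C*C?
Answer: -9000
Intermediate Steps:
S(C) = C²
S(10)*(-90) = 10²*(-90) = 100*(-90) = -9000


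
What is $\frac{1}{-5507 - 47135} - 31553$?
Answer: $- \frac{1661013027}{52642} \approx -31553.0$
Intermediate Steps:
$\frac{1}{-5507 - 47135} - 31553 = \frac{1}{-52642} - 31553 = - \frac{1}{52642} - 31553 = - \frac{1661013027}{52642}$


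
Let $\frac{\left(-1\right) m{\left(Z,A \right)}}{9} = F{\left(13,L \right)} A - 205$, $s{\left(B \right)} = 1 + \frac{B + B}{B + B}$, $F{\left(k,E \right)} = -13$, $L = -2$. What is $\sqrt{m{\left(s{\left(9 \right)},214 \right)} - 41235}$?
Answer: $4 i \sqrt{897} \approx 119.8 i$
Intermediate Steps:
$s{\left(B \right)} = 2$ ($s{\left(B \right)} = 1 + \frac{2 B}{2 B} = 1 + 2 B \frac{1}{2 B} = 1 + 1 = 2$)
$m{\left(Z,A \right)} = 1845 + 117 A$ ($m{\left(Z,A \right)} = - 9 \left(- 13 A - 205\right) = - 9 \left(-205 - 13 A\right) = 1845 + 117 A$)
$\sqrt{m{\left(s{\left(9 \right)},214 \right)} - 41235} = \sqrt{\left(1845 + 117 \cdot 214\right) - 41235} = \sqrt{\left(1845 + 25038\right) - 41235} = \sqrt{26883 - 41235} = \sqrt{-14352} = 4 i \sqrt{897}$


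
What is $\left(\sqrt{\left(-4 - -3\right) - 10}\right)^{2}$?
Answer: $-11$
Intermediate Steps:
$\left(\sqrt{\left(-4 - -3\right) - 10}\right)^{2} = \left(\sqrt{\left(-4 + 3\right) - 10}\right)^{2} = \left(\sqrt{-1 - 10}\right)^{2} = \left(\sqrt{-11}\right)^{2} = \left(i \sqrt{11}\right)^{2} = -11$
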